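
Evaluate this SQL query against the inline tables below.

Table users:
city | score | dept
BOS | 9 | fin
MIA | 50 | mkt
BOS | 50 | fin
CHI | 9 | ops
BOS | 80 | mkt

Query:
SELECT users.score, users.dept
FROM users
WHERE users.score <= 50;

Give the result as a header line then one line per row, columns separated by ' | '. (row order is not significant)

== RESULT ==
users.score | users.dept
9 | fin
50 | mkt
50 | fin
9 | ops

Derivation:
After WHERE (4 rows):
users.city | users.score | users.dept
BOS | 9 | fin
MIA | 50 | mkt
BOS | 50 | fin
CHI | 9 | ops
After SELECT (4 rows):
users.score | users.dept
9 | fin
50 | mkt
50 | fin
9 | ops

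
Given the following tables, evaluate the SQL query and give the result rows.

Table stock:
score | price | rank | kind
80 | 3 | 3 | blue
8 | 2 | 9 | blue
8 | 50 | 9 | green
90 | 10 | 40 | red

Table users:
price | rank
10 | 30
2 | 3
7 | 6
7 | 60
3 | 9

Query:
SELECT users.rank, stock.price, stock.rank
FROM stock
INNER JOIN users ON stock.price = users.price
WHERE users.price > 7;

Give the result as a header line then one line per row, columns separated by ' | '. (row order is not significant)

After JOIN users (3 rows):
stock.score | stock.price | stock.rank | stock.kind | users.price | users.rank
80 | 3 | 3 | blue | 3 | 9
8 | 2 | 9 | blue | 2 | 3
90 | 10 | 40 | red | 10 | 30
After WHERE (1 rows):
stock.score | stock.price | stock.rank | stock.kind | users.price | users.rank
90 | 10 | 40 | red | 10 | 30
After SELECT (1 rows):
users.rank | stock.price | stock.rank
30 | 10 | 40

== RESULT ==
users.rank | stock.price | stock.rank
30 | 10 | 40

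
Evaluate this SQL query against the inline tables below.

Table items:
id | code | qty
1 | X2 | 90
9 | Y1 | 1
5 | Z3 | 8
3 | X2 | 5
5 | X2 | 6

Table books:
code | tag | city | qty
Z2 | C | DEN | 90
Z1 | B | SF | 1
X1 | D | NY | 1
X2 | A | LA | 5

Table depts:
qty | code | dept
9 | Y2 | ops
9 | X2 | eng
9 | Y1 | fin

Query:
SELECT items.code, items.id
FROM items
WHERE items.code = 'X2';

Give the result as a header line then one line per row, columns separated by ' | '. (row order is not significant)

== RESULT ==
items.code | items.id
X2 | 1
X2 | 3
X2 | 5

Derivation:
After WHERE (3 rows):
items.id | items.code | items.qty
1 | X2 | 90
3 | X2 | 5
5 | X2 | 6
After SELECT (3 rows):
items.code | items.id
X2 | 1
X2 | 3
X2 | 5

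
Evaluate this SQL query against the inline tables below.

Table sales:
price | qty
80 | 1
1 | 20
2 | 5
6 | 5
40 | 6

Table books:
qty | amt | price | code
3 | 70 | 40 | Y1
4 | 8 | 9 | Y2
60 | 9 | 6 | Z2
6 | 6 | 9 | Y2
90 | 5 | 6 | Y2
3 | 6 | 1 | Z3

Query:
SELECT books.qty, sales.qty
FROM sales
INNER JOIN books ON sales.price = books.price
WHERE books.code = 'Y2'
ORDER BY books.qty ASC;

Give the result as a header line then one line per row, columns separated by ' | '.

After JOIN books (4 rows):
sales.price | sales.qty | books.qty | books.amt | books.price | books.code
1 | 20 | 3 | 6 | 1 | Z3
6 | 5 | 60 | 9 | 6 | Z2
6 | 5 | 90 | 5 | 6 | Y2
40 | 6 | 3 | 70 | 40 | Y1
After WHERE (1 rows):
sales.price | sales.qty | books.qty | books.amt | books.price | books.code
6 | 5 | 90 | 5 | 6 | Y2
After SELECT (1 rows):
books.qty | sales.qty
90 | 5
After ORDER BY (1 rows):
books.qty | sales.qty
90 | 5

== RESULT ==
books.qty | sales.qty
90 | 5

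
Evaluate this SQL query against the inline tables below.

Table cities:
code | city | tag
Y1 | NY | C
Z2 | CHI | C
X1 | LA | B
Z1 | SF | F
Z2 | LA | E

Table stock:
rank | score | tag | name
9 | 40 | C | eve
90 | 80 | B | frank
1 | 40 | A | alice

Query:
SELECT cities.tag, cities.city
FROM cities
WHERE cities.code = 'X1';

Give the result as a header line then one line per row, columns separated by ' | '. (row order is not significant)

== RESULT ==
cities.tag | cities.city
B | LA

Derivation:
After WHERE (1 rows):
cities.code | cities.city | cities.tag
X1 | LA | B
After SELECT (1 rows):
cities.tag | cities.city
B | LA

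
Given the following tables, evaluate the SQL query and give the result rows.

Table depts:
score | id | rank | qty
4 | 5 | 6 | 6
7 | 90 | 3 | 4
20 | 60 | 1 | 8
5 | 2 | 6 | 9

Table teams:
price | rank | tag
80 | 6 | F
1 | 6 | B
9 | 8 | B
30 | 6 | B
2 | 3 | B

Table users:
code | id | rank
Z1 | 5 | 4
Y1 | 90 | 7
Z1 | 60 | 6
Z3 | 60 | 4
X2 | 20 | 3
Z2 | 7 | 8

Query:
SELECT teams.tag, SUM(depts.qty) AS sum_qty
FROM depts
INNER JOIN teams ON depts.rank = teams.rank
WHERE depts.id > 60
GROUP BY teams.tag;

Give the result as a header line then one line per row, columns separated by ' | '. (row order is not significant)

== RESULT ==
teams.tag | sum_qty
B | 4

Derivation:
After JOIN teams (7 rows):
depts.score | depts.id | depts.rank | depts.qty | teams.price | teams.rank | teams.tag
4 | 5 | 6 | 6 | 80 | 6 | F
4 | 5 | 6 | 6 | 1 | 6 | B
4 | 5 | 6 | 6 | 30 | 6 | B
7 | 90 | 3 | 4 | 2 | 3 | B
5 | 2 | 6 | 9 | 80 | 6 | F
5 | 2 | 6 | 9 | 1 | 6 | B
5 | 2 | 6 | 9 | 30 | 6 | B
After WHERE (1 rows):
depts.score | depts.id | depts.rank | depts.qty | teams.price | teams.rank | teams.tag
7 | 90 | 3 | 4 | 2 | 3 | B
After GROUP BY (1 rows):
teams.tag | sum_qty
B | 4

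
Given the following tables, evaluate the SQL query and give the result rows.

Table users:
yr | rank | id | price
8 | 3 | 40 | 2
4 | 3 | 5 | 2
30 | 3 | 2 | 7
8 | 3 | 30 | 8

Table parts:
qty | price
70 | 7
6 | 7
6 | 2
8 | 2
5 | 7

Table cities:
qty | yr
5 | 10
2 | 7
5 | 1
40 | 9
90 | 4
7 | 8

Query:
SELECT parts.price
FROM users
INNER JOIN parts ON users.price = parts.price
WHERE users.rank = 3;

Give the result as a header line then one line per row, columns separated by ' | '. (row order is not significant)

After JOIN parts (7 rows):
users.yr | users.rank | users.id | users.price | parts.qty | parts.price
8 | 3 | 40 | 2 | 6 | 2
8 | 3 | 40 | 2 | 8 | 2
4 | 3 | 5 | 2 | 6 | 2
4 | 3 | 5 | 2 | 8 | 2
30 | 3 | 2 | 7 | 70 | 7
30 | 3 | 2 | 7 | 6 | 7
30 | 3 | 2 | 7 | 5 | 7
After WHERE (7 rows):
users.yr | users.rank | users.id | users.price | parts.qty | parts.price
8 | 3 | 40 | 2 | 6 | 2
8 | 3 | 40 | 2 | 8 | 2
4 | 3 | 5 | 2 | 6 | 2
4 | 3 | 5 | 2 | 8 | 2
30 | 3 | 2 | 7 | 70 | 7
30 | 3 | 2 | 7 | 6 | 7
30 | 3 | 2 | 7 | 5 | 7
After SELECT (7 rows):
parts.price
2
2
2
2
7
7
7

== RESULT ==
parts.price
2
2
2
2
7
7
7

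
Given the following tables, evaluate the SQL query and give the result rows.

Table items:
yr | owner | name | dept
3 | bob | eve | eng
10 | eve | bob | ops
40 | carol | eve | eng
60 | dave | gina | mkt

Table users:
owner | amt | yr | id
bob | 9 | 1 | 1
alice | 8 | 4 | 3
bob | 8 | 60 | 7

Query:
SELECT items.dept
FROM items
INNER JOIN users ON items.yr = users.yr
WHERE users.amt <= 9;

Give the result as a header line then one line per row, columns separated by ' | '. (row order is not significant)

== RESULT ==
items.dept
mkt

Derivation:
After JOIN users (1 rows):
items.yr | items.owner | items.name | items.dept | users.owner | users.amt | users.yr | users.id
60 | dave | gina | mkt | bob | 8 | 60 | 7
After WHERE (1 rows):
items.yr | items.owner | items.name | items.dept | users.owner | users.amt | users.yr | users.id
60 | dave | gina | mkt | bob | 8 | 60 | 7
After SELECT (1 rows):
items.dept
mkt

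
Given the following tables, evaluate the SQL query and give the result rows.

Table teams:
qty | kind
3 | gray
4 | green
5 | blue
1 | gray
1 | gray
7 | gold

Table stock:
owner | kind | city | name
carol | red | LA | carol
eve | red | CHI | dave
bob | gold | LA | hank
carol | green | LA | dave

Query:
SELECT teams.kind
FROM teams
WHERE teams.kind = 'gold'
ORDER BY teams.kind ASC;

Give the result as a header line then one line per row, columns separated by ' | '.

After WHERE (1 rows):
teams.qty | teams.kind
7 | gold
After SELECT (1 rows):
teams.kind
gold
After ORDER BY (1 rows):
teams.kind
gold

== RESULT ==
teams.kind
gold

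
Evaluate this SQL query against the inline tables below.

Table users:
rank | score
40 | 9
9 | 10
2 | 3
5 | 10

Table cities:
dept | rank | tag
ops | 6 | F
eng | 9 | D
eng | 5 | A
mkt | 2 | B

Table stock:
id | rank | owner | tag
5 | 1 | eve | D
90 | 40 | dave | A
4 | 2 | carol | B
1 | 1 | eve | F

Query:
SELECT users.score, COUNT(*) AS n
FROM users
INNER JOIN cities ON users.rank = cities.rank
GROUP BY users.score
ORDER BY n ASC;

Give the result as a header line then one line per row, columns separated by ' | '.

After JOIN cities (3 rows):
users.rank | users.score | cities.dept | cities.rank | cities.tag
9 | 10 | eng | 9 | D
2 | 3 | mkt | 2 | B
5 | 10 | eng | 5 | A
After GROUP BY (2 rows):
users.score | n
10 | 2
3 | 1
After ORDER BY (2 rows):
users.score | n
3 | 1
10 | 2

== RESULT ==
users.score | n
3 | 1
10 | 2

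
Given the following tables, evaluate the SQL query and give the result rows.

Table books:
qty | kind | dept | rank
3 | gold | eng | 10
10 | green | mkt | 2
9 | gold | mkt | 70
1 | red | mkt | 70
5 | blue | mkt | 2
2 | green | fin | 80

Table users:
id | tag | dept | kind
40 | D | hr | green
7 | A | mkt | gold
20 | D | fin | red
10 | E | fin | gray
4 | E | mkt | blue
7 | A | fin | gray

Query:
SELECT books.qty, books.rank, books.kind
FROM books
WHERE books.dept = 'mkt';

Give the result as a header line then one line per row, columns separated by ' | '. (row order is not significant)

== RESULT ==
books.qty | books.rank | books.kind
10 | 2 | green
9 | 70 | gold
1 | 70 | red
5 | 2 | blue

Derivation:
After WHERE (4 rows):
books.qty | books.kind | books.dept | books.rank
10 | green | mkt | 2
9 | gold | mkt | 70
1 | red | mkt | 70
5 | blue | mkt | 2
After SELECT (4 rows):
books.qty | books.rank | books.kind
10 | 2 | green
9 | 70 | gold
1 | 70 | red
5 | 2 | blue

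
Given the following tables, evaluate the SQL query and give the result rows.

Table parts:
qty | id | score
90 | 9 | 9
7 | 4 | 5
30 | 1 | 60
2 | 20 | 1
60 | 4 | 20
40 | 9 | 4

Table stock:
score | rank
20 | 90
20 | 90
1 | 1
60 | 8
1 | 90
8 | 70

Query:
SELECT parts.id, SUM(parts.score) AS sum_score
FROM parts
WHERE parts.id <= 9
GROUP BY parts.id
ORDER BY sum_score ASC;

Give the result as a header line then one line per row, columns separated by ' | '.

After WHERE (5 rows):
parts.qty | parts.id | parts.score
90 | 9 | 9
7 | 4 | 5
30 | 1 | 60
60 | 4 | 20
40 | 9 | 4
After GROUP BY (3 rows):
parts.id | sum_score
9 | 13
4 | 25
1 | 60
After ORDER BY (3 rows):
parts.id | sum_score
9 | 13
4 | 25
1 | 60

== RESULT ==
parts.id | sum_score
9 | 13
4 | 25
1 | 60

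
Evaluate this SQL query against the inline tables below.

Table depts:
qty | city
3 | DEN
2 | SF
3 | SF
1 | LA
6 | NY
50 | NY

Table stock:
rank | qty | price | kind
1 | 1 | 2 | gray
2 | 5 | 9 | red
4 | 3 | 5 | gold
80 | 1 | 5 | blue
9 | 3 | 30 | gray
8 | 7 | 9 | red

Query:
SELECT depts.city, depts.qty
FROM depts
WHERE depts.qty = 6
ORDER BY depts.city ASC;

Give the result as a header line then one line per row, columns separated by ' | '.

After WHERE (1 rows):
depts.qty | depts.city
6 | NY
After SELECT (1 rows):
depts.city | depts.qty
NY | 6
After ORDER BY (1 rows):
depts.city | depts.qty
NY | 6

== RESULT ==
depts.city | depts.qty
NY | 6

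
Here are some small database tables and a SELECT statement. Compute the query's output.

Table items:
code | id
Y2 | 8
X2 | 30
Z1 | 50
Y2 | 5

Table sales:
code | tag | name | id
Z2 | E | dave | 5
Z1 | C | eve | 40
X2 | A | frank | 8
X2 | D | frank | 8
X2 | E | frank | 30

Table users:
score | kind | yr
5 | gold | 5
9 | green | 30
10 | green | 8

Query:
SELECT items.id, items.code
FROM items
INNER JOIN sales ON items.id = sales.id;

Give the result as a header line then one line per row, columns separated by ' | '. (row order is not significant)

== RESULT ==
items.id | items.code
8 | Y2
8 | Y2
30 | X2
5 | Y2

Derivation:
After JOIN sales (4 rows):
items.code | items.id | sales.code | sales.tag | sales.name | sales.id
Y2 | 8 | X2 | A | frank | 8
Y2 | 8 | X2 | D | frank | 8
X2 | 30 | X2 | E | frank | 30
Y2 | 5 | Z2 | E | dave | 5
After SELECT (4 rows):
items.id | items.code
8 | Y2
8 | Y2
30 | X2
5 | Y2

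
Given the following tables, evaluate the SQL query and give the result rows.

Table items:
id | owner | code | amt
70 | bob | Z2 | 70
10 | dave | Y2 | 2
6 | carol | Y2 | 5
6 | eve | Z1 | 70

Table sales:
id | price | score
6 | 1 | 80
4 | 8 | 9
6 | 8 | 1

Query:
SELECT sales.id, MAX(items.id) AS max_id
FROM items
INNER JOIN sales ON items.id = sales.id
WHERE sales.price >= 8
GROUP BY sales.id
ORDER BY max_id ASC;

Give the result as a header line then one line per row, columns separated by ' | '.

After JOIN sales (4 rows):
items.id | items.owner | items.code | items.amt | sales.id | sales.price | sales.score
6 | carol | Y2 | 5 | 6 | 1 | 80
6 | carol | Y2 | 5 | 6 | 8 | 1
6 | eve | Z1 | 70 | 6 | 1 | 80
6 | eve | Z1 | 70 | 6 | 8 | 1
After WHERE (2 rows):
items.id | items.owner | items.code | items.amt | sales.id | sales.price | sales.score
6 | carol | Y2 | 5 | 6 | 8 | 1
6 | eve | Z1 | 70 | 6 | 8 | 1
After GROUP BY (1 rows):
sales.id | max_id
6 | 6
After ORDER BY (1 rows):
sales.id | max_id
6 | 6

== RESULT ==
sales.id | max_id
6 | 6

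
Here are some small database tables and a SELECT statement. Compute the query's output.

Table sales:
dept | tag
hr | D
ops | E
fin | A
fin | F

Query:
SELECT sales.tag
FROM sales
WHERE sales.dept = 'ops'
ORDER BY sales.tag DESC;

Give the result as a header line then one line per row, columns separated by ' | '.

== RESULT ==
sales.tag
E

Derivation:
After WHERE (1 rows):
sales.dept | sales.tag
ops | E
After SELECT (1 rows):
sales.tag
E
After ORDER BY (1 rows):
sales.tag
E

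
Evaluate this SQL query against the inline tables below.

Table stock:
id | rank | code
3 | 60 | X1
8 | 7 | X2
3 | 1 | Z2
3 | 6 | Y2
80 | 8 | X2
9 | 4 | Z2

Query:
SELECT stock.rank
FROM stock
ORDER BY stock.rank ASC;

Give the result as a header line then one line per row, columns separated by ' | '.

After SELECT (6 rows):
stock.rank
60
7
1
6
8
4
After ORDER BY (6 rows):
stock.rank
1
4
6
7
8
60

== RESULT ==
stock.rank
1
4
6
7
8
60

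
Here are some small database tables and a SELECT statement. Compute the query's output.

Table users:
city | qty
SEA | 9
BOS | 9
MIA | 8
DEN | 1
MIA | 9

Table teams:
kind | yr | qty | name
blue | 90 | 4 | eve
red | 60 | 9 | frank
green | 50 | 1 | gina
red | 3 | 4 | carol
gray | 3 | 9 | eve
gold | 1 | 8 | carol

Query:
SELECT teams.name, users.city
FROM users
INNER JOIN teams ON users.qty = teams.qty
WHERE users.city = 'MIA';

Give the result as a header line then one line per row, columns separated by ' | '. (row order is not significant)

== RESULT ==
teams.name | users.city
carol | MIA
frank | MIA
eve | MIA

Derivation:
After JOIN teams (8 rows):
users.city | users.qty | teams.kind | teams.yr | teams.qty | teams.name
SEA | 9 | red | 60 | 9 | frank
SEA | 9 | gray | 3 | 9 | eve
BOS | 9 | red | 60 | 9 | frank
BOS | 9 | gray | 3 | 9 | eve
MIA | 8 | gold | 1 | 8 | carol
DEN | 1 | green | 50 | 1 | gina
MIA | 9 | red | 60 | 9 | frank
MIA | 9 | gray | 3 | 9 | eve
After WHERE (3 rows):
users.city | users.qty | teams.kind | teams.yr | teams.qty | teams.name
MIA | 8 | gold | 1 | 8 | carol
MIA | 9 | red | 60 | 9 | frank
MIA | 9 | gray | 3 | 9 | eve
After SELECT (3 rows):
teams.name | users.city
carol | MIA
frank | MIA
eve | MIA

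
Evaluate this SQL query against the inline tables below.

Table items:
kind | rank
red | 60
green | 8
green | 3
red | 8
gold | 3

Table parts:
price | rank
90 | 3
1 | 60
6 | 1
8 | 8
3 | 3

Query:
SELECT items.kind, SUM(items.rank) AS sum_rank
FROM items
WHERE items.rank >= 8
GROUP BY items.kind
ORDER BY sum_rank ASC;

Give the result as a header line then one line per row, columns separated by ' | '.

== RESULT ==
items.kind | sum_rank
green | 8
red | 68

Derivation:
After WHERE (3 rows):
items.kind | items.rank
red | 60
green | 8
red | 8
After GROUP BY (2 rows):
items.kind | sum_rank
red | 68
green | 8
After ORDER BY (2 rows):
items.kind | sum_rank
green | 8
red | 68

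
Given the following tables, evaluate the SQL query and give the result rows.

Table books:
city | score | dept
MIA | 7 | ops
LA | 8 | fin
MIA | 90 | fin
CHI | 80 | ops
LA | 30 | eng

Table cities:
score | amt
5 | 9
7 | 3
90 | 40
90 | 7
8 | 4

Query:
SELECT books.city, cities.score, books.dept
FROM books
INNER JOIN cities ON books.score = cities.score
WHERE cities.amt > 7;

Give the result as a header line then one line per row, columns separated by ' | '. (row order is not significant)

After JOIN cities (4 rows):
books.city | books.score | books.dept | cities.score | cities.amt
MIA | 7 | ops | 7 | 3
LA | 8 | fin | 8 | 4
MIA | 90 | fin | 90 | 40
MIA | 90 | fin | 90 | 7
After WHERE (1 rows):
books.city | books.score | books.dept | cities.score | cities.amt
MIA | 90 | fin | 90 | 40
After SELECT (1 rows):
books.city | cities.score | books.dept
MIA | 90 | fin

== RESULT ==
books.city | cities.score | books.dept
MIA | 90 | fin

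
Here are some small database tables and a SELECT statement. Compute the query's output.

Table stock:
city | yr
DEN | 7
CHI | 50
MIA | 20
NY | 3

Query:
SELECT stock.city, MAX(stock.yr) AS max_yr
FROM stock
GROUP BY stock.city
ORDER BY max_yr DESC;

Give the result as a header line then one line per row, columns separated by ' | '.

== RESULT ==
stock.city | max_yr
CHI | 50
MIA | 20
DEN | 7
NY | 3

Derivation:
After GROUP BY (4 rows):
stock.city | max_yr
DEN | 7
CHI | 50
MIA | 20
NY | 3
After ORDER BY (4 rows):
stock.city | max_yr
CHI | 50
MIA | 20
DEN | 7
NY | 3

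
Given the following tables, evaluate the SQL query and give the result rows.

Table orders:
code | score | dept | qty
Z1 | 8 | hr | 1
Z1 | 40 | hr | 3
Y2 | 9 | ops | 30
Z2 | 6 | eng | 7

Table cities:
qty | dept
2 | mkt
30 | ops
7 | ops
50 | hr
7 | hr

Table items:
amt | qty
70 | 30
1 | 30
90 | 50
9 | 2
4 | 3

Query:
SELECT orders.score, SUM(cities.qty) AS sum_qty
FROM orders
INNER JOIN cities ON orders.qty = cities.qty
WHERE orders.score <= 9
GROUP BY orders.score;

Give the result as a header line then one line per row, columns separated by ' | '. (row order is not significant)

== RESULT ==
orders.score | sum_qty
9 | 30
6 | 14

Derivation:
After JOIN cities (3 rows):
orders.code | orders.score | orders.dept | orders.qty | cities.qty | cities.dept
Y2 | 9 | ops | 30 | 30 | ops
Z2 | 6 | eng | 7 | 7 | ops
Z2 | 6 | eng | 7 | 7 | hr
After WHERE (3 rows):
orders.code | orders.score | orders.dept | orders.qty | cities.qty | cities.dept
Y2 | 9 | ops | 30 | 30 | ops
Z2 | 6 | eng | 7 | 7 | ops
Z2 | 6 | eng | 7 | 7 | hr
After GROUP BY (2 rows):
orders.score | sum_qty
9 | 30
6 | 14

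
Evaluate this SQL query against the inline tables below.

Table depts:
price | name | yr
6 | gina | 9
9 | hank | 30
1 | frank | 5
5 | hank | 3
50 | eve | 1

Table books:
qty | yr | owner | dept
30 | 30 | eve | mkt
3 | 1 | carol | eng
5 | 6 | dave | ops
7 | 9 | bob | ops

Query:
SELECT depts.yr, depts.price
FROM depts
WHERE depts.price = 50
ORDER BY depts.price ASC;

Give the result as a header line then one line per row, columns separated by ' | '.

== RESULT ==
depts.yr | depts.price
1 | 50

Derivation:
After WHERE (1 rows):
depts.price | depts.name | depts.yr
50 | eve | 1
After SELECT (1 rows):
depts.yr | depts.price
1 | 50
After ORDER BY (1 rows):
depts.yr | depts.price
1 | 50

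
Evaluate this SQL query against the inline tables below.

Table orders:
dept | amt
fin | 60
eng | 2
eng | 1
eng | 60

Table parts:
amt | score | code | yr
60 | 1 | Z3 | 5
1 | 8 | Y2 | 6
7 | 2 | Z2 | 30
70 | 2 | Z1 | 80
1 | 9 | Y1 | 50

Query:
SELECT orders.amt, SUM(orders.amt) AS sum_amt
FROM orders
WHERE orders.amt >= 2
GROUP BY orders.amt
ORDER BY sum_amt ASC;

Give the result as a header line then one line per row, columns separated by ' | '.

After WHERE (3 rows):
orders.dept | orders.amt
fin | 60
eng | 2
eng | 60
After GROUP BY (2 rows):
orders.amt | sum_amt
60 | 120
2 | 2
After ORDER BY (2 rows):
orders.amt | sum_amt
2 | 2
60 | 120

== RESULT ==
orders.amt | sum_amt
2 | 2
60 | 120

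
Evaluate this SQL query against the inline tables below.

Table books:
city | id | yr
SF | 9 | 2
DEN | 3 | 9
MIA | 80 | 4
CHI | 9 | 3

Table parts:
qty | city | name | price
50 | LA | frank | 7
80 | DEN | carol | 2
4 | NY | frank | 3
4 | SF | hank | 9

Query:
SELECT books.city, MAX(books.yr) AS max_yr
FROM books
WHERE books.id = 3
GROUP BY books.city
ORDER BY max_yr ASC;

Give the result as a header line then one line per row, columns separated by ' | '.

After WHERE (1 rows):
books.city | books.id | books.yr
DEN | 3 | 9
After GROUP BY (1 rows):
books.city | max_yr
DEN | 9
After ORDER BY (1 rows):
books.city | max_yr
DEN | 9

== RESULT ==
books.city | max_yr
DEN | 9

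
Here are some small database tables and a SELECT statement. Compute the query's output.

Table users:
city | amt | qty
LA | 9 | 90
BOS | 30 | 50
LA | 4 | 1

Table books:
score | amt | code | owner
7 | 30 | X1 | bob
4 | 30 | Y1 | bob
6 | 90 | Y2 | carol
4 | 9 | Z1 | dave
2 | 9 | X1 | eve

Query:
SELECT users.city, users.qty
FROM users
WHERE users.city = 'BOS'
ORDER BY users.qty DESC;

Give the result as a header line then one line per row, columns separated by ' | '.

== RESULT ==
users.city | users.qty
BOS | 50

Derivation:
After WHERE (1 rows):
users.city | users.amt | users.qty
BOS | 30 | 50
After SELECT (1 rows):
users.city | users.qty
BOS | 50
After ORDER BY (1 rows):
users.city | users.qty
BOS | 50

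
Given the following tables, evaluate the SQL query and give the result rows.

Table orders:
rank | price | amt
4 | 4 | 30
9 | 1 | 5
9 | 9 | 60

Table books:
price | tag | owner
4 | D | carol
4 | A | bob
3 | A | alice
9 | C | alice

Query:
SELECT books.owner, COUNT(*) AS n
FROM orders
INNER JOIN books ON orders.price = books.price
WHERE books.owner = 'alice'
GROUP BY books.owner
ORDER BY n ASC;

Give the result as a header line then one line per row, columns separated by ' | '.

After JOIN books (3 rows):
orders.rank | orders.price | orders.amt | books.price | books.tag | books.owner
4 | 4 | 30 | 4 | D | carol
4 | 4 | 30 | 4 | A | bob
9 | 9 | 60 | 9 | C | alice
After WHERE (1 rows):
orders.rank | orders.price | orders.amt | books.price | books.tag | books.owner
9 | 9 | 60 | 9 | C | alice
After GROUP BY (1 rows):
books.owner | n
alice | 1
After ORDER BY (1 rows):
books.owner | n
alice | 1

== RESULT ==
books.owner | n
alice | 1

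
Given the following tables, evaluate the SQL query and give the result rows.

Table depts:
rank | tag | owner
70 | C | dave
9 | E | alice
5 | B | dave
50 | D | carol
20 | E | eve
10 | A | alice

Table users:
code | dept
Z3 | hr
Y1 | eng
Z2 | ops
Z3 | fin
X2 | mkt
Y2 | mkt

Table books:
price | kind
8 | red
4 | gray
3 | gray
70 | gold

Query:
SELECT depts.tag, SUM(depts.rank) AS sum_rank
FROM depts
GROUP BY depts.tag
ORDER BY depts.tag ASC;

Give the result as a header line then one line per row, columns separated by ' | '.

== RESULT ==
depts.tag | sum_rank
A | 10
B | 5
C | 70
D | 50
E | 29

Derivation:
After GROUP BY (5 rows):
depts.tag | sum_rank
C | 70
E | 29
B | 5
D | 50
A | 10
After ORDER BY (5 rows):
depts.tag | sum_rank
A | 10
B | 5
C | 70
D | 50
E | 29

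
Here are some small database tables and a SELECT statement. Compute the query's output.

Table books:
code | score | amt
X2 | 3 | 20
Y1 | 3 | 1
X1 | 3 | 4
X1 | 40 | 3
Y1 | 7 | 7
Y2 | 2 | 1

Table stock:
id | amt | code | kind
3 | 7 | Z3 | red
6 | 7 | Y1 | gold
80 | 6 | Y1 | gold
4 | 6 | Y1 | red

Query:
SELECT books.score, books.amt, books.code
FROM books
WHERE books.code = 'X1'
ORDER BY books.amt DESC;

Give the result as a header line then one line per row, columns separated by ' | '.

After WHERE (2 rows):
books.code | books.score | books.amt
X1 | 3 | 4
X1 | 40 | 3
After SELECT (2 rows):
books.score | books.amt | books.code
3 | 4 | X1
40 | 3 | X1
After ORDER BY (2 rows):
books.score | books.amt | books.code
3 | 4 | X1
40 | 3 | X1

== RESULT ==
books.score | books.amt | books.code
3 | 4 | X1
40 | 3 | X1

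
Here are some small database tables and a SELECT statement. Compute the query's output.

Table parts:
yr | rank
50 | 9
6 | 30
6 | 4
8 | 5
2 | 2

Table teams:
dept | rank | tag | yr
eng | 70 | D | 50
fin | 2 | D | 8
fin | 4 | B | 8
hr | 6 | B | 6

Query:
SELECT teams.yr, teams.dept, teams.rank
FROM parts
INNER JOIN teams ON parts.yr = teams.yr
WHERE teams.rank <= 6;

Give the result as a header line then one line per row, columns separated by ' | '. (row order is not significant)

After JOIN teams (5 rows):
parts.yr | parts.rank | teams.dept | teams.rank | teams.tag | teams.yr
50 | 9 | eng | 70 | D | 50
6 | 30 | hr | 6 | B | 6
6 | 4 | hr | 6 | B | 6
8 | 5 | fin | 2 | D | 8
8 | 5 | fin | 4 | B | 8
After WHERE (4 rows):
parts.yr | parts.rank | teams.dept | teams.rank | teams.tag | teams.yr
6 | 30 | hr | 6 | B | 6
6 | 4 | hr | 6 | B | 6
8 | 5 | fin | 2 | D | 8
8 | 5 | fin | 4 | B | 8
After SELECT (4 rows):
teams.yr | teams.dept | teams.rank
6 | hr | 6
6 | hr | 6
8 | fin | 2
8 | fin | 4

== RESULT ==
teams.yr | teams.dept | teams.rank
6 | hr | 6
6 | hr | 6
8 | fin | 2
8 | fin | 4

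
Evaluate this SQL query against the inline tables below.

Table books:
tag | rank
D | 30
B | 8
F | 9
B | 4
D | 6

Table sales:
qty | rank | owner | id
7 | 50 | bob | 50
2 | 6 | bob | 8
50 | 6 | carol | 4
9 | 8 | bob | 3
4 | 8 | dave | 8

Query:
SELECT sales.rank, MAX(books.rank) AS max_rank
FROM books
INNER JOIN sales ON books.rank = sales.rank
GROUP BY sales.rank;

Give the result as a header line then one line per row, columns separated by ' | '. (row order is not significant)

After JOIN sales (4 rows):
books.tag | books.rank | sales.qty | sales.rank | sales.owner | sales.id
B | 8 | 9 | 8 | bob | 3
B | 8 | 4 | 8 | dave | 8
D | 6 | 2 | 6 | bob | 8
D | 6 | 50 | 6 | carol | 4
After GROUP BY (2 rows):
sales.rank | max_rank
8 | 8
6 | 6

== RESULT ==
sales.rank | max_rank
8 | 8
6 | 6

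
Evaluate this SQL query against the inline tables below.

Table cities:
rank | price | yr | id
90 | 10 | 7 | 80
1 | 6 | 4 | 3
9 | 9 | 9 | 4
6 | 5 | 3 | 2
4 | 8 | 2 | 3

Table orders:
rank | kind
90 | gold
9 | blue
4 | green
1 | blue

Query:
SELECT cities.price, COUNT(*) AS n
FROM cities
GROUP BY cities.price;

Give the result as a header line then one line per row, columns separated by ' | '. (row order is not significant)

== RESULT ==
cities.price | n
10 | 1
6 | 1
9 | 1
5 | 1
8 | 1

Derivation:
After GROUP BY (5 rows):
cities.price | n
10 | 1
6 | 1
9 | 1
5 | 1
8 | 1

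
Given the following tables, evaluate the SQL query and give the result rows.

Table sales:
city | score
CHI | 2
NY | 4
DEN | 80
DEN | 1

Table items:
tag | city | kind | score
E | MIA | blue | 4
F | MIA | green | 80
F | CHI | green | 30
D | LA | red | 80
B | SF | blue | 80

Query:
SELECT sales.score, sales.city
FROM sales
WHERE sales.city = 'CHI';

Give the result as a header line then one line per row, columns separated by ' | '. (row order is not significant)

After WHERE (1 rows):
sales.city | sales.score
CHI | 2
After SELECT (1 rows):
sales.score | sales.city
2 | CHI

== RESULT ==
sales.score | sales.city
2 | CHI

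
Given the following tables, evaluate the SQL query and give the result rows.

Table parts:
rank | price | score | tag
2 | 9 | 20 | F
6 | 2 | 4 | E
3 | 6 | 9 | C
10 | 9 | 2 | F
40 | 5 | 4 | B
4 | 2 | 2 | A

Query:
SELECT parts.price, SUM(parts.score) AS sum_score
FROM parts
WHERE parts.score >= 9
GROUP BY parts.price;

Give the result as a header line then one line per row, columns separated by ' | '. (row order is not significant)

== RESULT ==
parts.price | sum_score
9 | 20
6 | 9

Derivation:
After WHERE (2 rows):
parts.rank | parts.price | parts.score | parts.tag
2 | 9 | 20 | F
3 | 6 | 9 | C
After GROUP BY (2 rows):
parts.price | sum_score
9 | 20
6 | 9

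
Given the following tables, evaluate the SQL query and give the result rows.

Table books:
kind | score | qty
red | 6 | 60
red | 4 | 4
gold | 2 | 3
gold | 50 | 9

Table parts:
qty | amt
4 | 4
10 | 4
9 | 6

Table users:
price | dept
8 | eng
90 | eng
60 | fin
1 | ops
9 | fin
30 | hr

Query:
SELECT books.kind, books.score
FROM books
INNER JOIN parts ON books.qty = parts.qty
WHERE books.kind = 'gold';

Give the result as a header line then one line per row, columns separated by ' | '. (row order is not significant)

After JOIN parts (2 rows):
books.kind | books.score | books.qty | parts.qty | parts.amt
red | 4 | 4 | 4 | 4
gold | 50 | 9 | 9 | 6
After WHERE (1 rows):
books.kind | books.score | books.qty | parts.qty | parts.amt
gold | 50 | 9 | 9 | 6
After SELECT (1 rows):
books.kind | books.score
gold | 50

== RESULT ==
books.kind | books.score
gold | 50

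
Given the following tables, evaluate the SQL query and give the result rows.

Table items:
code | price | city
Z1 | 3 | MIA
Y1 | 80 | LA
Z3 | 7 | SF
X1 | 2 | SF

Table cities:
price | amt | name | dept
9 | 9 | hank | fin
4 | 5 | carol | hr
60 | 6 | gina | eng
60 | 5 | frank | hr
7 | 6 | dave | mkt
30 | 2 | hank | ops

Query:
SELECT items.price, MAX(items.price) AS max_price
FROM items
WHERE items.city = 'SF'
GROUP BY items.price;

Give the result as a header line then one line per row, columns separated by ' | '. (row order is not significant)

After WHERE (2 rows):
items.code | items.price | items.city
Z3 | 7 | SF
X1 | 2 | SF
After GROUP BY (2 rows):
items.price | max_price
7 | 7
2 | 2

== RESULT ==
items.price | max_price
7 | 7
2 | 2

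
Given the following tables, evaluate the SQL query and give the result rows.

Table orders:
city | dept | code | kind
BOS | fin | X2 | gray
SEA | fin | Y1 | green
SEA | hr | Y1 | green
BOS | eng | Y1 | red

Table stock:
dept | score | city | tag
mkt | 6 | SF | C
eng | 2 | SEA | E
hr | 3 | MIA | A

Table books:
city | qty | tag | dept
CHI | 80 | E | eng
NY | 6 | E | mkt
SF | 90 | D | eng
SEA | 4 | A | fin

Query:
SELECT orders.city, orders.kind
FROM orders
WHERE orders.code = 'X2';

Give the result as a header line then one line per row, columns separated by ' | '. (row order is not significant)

After WHERE (1 rows):
orders.city | orders.dept | orders.code | orders.kind
BOS | fin | X2 | gray
After SELECT (1 rows):
orders.city | orders.kind
BOS | gray

== RESULT ==
orders.city | orders.kind
BOS | gray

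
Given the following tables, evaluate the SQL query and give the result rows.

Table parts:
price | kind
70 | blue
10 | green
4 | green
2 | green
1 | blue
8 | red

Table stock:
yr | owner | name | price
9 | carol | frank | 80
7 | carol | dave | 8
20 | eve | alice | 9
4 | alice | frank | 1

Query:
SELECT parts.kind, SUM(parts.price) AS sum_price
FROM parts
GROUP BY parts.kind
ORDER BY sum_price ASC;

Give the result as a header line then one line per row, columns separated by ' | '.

After GROUP BY (3 rows):
parts.kind | sum_price
blue | 71
green | 16
red | 8
After ORDER BY (3 rows):
parts.kind | sum_price
red | 8
green | 16
blue | 71

== RESULT ==
parts.kind | sum_price
red | 8
green | 16
blue | 71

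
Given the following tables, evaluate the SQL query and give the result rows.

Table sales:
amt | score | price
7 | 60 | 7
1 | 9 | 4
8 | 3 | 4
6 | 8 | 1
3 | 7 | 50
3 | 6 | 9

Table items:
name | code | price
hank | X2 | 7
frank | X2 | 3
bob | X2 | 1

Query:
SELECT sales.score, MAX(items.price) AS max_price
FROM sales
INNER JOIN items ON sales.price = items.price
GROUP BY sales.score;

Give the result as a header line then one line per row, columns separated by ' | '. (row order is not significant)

After JOIN items (2 rows):
sales.amt | sales.score | sales.price | items.name | items.code | items.price
7 | 60 | 7 | hank | X2 | 7
6 | 8 | 1 | bob | X2 | 1
After GROUP BY (2 rows):
sales.score | max_price
60 | 7
8 | 1

== RESULT ==
sales.score | max_price
60 | 7
8 | 1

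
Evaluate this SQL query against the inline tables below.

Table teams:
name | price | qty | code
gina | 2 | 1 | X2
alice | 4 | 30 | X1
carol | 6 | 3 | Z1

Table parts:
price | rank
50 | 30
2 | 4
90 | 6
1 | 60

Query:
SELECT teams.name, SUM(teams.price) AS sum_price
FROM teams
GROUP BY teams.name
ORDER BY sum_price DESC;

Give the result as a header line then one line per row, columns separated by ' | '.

== RESULT ==
teams.name | sum_price
carol | 6
alice | 4
gina | 2

Derivation:
After GROUP BY (3 rows):
teams.name | sum_price
gina | 2
alice | 4
carol | 6
After ORDER BY (3 rows):
teams.name | sum_price
carol | 6
alice | 4
gina | 2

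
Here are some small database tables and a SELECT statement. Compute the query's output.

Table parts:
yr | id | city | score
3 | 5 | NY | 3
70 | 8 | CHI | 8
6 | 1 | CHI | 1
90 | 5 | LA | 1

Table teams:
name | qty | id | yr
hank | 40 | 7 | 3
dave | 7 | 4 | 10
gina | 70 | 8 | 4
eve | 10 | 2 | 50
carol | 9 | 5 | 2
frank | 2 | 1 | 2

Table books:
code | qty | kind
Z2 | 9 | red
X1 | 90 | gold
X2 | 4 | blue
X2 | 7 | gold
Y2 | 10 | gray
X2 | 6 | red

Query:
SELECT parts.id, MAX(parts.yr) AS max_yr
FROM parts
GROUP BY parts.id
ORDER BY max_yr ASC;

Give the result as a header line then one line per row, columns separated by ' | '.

== RESULT ==
parts.id | max_yr
1 | 6
8 | 70
5 | 90

Derivation:
After GROUP BY (3 rows):
parts.id | max_yr
5 | 90
8 | 70
1 | 6
After ORDER BY (3 rows):
parts.id | max_yr
1 | 6
8 | 70
5 | 90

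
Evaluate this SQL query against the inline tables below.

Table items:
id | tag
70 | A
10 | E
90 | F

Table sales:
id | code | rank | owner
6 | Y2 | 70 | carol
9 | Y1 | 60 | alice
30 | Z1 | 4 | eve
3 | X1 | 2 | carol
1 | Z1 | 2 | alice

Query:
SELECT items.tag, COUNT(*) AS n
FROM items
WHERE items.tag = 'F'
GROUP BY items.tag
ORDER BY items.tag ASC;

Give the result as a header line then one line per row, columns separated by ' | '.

== RESULT ==
items.tag | n
F | 1

Derivation:
After WHERE (1 rows):
items.id | items.tag
90 | F
After GROUP BY (1 rows):
items.tag | n
F | 1
After ORDER BY (1 rows):
items.tag | n
F | 1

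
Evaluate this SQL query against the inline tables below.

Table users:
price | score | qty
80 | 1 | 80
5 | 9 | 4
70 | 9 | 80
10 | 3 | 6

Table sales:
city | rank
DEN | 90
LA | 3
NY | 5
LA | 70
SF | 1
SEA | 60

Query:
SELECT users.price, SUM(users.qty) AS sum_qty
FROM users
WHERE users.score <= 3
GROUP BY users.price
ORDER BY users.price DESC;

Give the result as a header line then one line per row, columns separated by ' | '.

After WHERE (2 rows):
users.price | users.score | users.qty
80 | 1 | 80
10 | 3 | 6
After GROUP BY (2 rows):
users.price | sum_qty
80 | 80
10 | 6
After ORDER BY (2 rows):
users.price | sum_qty
80 | 80
10 | 6

== RESULT ==
users.price | sum_qty
80 | 80
10 | 6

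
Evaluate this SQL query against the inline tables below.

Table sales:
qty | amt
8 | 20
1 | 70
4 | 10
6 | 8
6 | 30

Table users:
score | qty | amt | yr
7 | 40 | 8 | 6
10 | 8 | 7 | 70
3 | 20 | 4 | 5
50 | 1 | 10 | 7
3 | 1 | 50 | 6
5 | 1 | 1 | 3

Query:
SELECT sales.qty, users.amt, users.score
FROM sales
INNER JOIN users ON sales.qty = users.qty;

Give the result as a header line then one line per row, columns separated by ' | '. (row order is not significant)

== RESULT ==
sales.qty | users.amt | users.score
8 | 7 | 10
1 | 10 | 50
1 | 50 | 3
1 | 1 | 5

Derivation:
After JOIN users (4 rows):
sales.qty | sales.amt | users.score | users.qty | users.amt | users.yr
8 | 20 | 10 | 8 | 7 | 70
1 | 70 | 50 | 1 | 10 | 7
1 | 70 | 3 | 1 | 50 | 6
1 | 70 | 5 | 1 | 1 | 3
After SELECT (4 rows):
sales.qty | users.amt | users.score
8 | 7 | 10
1 | 10 | 50
1 | 50 | 3
1 | 1 | 5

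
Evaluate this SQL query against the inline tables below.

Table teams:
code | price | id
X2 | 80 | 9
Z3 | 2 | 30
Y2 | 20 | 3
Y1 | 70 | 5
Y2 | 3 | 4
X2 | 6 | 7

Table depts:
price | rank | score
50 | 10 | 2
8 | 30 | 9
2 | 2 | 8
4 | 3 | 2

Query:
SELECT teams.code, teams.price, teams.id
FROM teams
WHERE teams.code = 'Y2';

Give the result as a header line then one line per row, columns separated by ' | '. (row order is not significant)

After WHERE (2 rows):
teams.code | teams.price | teams.id
Y2 | 20 | 3
Y2 | 3 | 4
After SELECT (2 rows):
teams.code | teams.price | teams.id
Y2 | 20 | 3
Y2 | 3 | 4

== RESULT ==
teams.code | teams.price | teams.id
Y2 | 20 | 3
Y2 | 3 | 4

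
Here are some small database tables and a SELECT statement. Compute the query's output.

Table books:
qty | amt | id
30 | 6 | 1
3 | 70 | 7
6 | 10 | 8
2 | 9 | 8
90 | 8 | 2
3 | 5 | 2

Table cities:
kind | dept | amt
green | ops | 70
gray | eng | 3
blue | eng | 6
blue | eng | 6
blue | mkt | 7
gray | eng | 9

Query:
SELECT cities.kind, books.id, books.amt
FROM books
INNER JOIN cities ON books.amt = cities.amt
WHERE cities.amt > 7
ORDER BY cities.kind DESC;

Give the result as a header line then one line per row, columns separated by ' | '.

== RESULT ==
cities.kind | books.id | books.amt
green | 7 | 70
gray | 8 | 9

Derivation:
After JOIN cities (4 rows):
books.qty | books.amt | books.id | cities.kind | cities.dept | cities.amt
30 | 6 | 1 | blue | eng | 6
30 | 6 | 1 | blue | eng | 6
3 | 70 | 7 | green | ops | 70
2 | 9 | 8 | gray | eng | 9
After WHERE (2 rows):
books.qty | books.amt | books.id | cities.kind | cities.dept | cities.amt
3 | 70 | 7 | green | ops | 70
2 | 9 | 8 | gray | eng | 9
After SELECT (2 rows):
cities.kind | books.id | books.amt
green | 7 | 70
gray | 8 | 9
After ORDER BY (2 rows):
cities.kind | books.id | books.amt
green | 7 | 70
gray | 8 | 9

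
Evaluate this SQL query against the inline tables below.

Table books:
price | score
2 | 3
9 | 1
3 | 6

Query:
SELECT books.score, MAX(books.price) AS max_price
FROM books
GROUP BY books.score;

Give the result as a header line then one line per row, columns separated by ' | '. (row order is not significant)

After GROUP BY (3 rows):
books.score | max_price
3 | 2
1 | 9
6 | 3

== RESULT ==
books.score | max_price
3 | 2
1 | 9
6 | 3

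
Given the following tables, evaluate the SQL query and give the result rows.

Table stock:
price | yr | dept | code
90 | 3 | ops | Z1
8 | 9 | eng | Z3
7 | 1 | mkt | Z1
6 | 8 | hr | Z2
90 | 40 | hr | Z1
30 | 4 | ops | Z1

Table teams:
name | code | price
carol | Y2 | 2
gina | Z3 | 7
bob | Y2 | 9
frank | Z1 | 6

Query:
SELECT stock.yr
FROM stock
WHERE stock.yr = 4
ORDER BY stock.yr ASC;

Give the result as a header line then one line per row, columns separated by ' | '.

After WHERE (1 rows):
stock.price | stock.yr | stock.dept | stock.code
30 | 4 | ops | Z1
After SELECT (1 rows):
stock.yr
4
After ORDER BY (1 rows):
stock.yr
4

== RESULT ==
stock.yr
4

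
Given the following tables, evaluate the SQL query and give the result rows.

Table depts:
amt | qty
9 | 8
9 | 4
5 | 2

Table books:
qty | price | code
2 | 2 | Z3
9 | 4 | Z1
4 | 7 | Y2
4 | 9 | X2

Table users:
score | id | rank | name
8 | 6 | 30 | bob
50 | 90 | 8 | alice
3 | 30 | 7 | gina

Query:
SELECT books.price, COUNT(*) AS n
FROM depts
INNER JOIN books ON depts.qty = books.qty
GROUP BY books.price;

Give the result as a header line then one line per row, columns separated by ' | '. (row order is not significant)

== RESULT ==
books.price | n
7 | 1
9 | 1
2 | 1

Derivation:
After JOIN books (3 rows):
depts.amt | depts.qty | books.qty | books.price | books.code
9 | 4 | 4 | 7 | Y2
9 | 4 | 4 | 9 | X2
5 | 2 | 2 | 2 | Z3
After GROUP BY (3 rows):
books.price | n
7 | 1
9 | 1
2 | 1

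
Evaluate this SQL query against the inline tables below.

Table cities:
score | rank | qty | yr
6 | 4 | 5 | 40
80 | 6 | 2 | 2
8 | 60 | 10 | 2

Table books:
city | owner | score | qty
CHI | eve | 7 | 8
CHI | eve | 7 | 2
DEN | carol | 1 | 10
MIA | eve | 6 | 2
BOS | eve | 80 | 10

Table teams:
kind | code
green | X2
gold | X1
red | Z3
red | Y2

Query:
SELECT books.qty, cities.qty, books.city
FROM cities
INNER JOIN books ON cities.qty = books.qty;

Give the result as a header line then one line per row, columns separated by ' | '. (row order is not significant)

After JOIN books (4 rows):
cities.score | cities.rank | cities.qty | cities.yr | books.city | books.owner | books.score | books.qty
80 | 6 | 2 | 2 | CHI | eve | 7 | 2
80 | 6 | 2 | 2 | MIA | eve | 6 | 2
8 | 60 | 10 | 2 | DEN | carol | 1 | 10
8 | 60 | 10 | 2 | BOS | eve | 80 | 10
After SELECT (4 rows):
books.qty | cities.qty | books.city
2 | 2 | CHI
2 | 2 | MIA
10 | 10 | DEN
10 | 10 | BOS

== RESULT ==
books.qty | cities.qty | books.city
2 | 2 | CHI
2 | 2 | MIA
10 | 10 | DEN
10 | 10 | BOS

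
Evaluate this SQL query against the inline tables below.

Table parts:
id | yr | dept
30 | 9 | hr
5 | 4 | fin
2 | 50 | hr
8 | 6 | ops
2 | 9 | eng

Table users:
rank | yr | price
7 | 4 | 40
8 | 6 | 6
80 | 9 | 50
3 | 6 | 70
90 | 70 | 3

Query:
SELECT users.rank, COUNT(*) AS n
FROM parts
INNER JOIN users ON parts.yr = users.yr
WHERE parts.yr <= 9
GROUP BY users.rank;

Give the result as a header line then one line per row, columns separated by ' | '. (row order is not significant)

== RESULT ==
users.rank | n
80 | 2
7 | 1
8 | 1
3 | 1

Derivation:
After JOIN users (5 rows):
parts.id | parts.yr | parts.dept | users.rank | users.yr | users.price
30 | 9 | hr | 80 | 9 | 50
5 | 4 | fin | 7 | 4 | 40
8 | 6 | ops | 8 | 6 | 6
8 | 6 | ops | 3 | 6 | 70
2 | 9 | eng | 80 | 9 | 50
After WHERE (5 rows):
parts.id | parts.yr | parts.dept | users.rank | users.yr | users.price
30 | 9 | hr | 80 | 9 | 50
5 | 4 | fin | 7 | 4 | 40
8 | 6 | ops | 8 | 6 | 6
8 | 6 | ops | 3 | 6 | 70
2 | 9 | eng | 80 | 9 | 50
After GROUP BY (4 rows):
users.rank | n
80 | 2
7 | 1
8 | 1
3 | 1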